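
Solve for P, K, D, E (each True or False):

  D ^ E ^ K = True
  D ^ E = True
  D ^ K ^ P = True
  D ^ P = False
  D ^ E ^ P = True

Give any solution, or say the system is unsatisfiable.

Adding constraints 1, 2, 3, 4 mod 2: every variable appears an even number of times on the left, so the left side is 0.
But the right sides sum to 1 (mod 2). 0 ≠ 1 — the system is inconsistent.

The formula is unsatisfiable.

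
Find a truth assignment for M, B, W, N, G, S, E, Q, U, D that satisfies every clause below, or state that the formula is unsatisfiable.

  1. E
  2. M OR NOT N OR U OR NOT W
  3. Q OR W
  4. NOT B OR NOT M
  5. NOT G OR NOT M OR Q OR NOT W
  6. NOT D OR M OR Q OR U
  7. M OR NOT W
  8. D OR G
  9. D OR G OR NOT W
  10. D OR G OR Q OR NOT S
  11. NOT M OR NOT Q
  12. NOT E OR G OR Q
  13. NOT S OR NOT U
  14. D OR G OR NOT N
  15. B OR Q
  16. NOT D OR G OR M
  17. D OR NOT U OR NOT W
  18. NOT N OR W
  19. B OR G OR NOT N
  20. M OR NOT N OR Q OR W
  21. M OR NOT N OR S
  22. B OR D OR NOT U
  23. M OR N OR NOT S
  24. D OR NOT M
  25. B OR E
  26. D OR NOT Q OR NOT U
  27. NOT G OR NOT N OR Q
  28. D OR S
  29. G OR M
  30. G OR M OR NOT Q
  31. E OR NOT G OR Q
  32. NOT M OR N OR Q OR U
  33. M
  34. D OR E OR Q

UNSATISFIABLE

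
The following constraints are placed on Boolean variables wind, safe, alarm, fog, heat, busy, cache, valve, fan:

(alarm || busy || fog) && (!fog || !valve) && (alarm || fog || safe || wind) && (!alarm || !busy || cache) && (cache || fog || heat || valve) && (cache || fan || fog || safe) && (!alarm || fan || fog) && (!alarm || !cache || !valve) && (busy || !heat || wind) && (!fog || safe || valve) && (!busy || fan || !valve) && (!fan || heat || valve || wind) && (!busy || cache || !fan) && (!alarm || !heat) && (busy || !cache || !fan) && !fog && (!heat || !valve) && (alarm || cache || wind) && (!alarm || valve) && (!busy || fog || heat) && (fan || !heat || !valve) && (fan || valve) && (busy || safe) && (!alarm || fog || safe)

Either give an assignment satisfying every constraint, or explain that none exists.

wind: False, safe: True, alarm: False, fog: False, heat: True, busy: True, cache: True, valve: False, fan: True

Unit clause (!fog) forces fog = False.
Set wind = False.
Set safe = True.
Set alarm = False.
  then (alarm || busy || fog) forces busy = True.
  then (alarm || cache || wind) forces cache = True.
  then (!busy || fog || heat) forces heat = True.
  then (!heat || !valve) forces valve = False.
  then (fan || valve) forces fan = True.
All clauses satisfied.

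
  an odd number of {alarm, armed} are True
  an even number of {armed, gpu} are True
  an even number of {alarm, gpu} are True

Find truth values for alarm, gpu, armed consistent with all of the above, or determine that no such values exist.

No satisfying assignment exists.

Adding constraints 1, 2, 3 mod 2: every variable appears an even number of times on the left, so the left side is 0.
But the right sides sum to 1 (mod 2). 0 ≠ 1 — the system is inconsistent.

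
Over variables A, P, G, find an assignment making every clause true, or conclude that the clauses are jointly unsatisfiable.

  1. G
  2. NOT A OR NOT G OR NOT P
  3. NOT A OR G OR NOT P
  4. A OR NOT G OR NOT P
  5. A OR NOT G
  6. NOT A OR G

Unit clause (G) forces G = True.
In (A OR NOT G) only A is left, so A = True.
In (NOT A OR NOT G OR NOT P) only NOT P is left, so P = False.
All clauses satisfied.

A = True, P = False, G = True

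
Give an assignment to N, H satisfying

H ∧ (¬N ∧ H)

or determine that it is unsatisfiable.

N = False, H = True

  ¬N ∧ H = True
    ¬N = True
Both conjuncts True, so the formula holds.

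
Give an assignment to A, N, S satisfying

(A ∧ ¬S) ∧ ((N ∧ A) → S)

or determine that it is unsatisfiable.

A=T, N=F, S=F

  A ∧ ¬S = True
    ¬S = True
  (N ∧ A) → S = True
    N ∧ A = False
Both conjuncts True, so the formula holds.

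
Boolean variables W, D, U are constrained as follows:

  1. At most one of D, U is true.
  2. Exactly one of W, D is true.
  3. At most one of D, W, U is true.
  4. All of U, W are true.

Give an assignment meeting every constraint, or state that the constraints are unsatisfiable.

Case U = True:
  (1) with U=T forces D = False.
  (2) with D=F forces W = True.
  Constraint (3) is violated (W=T, U=T) — contradiction.
Case U = False:
  Constraint (4) is violated (U=F) — contradiction.
Both cases fail — unsatisfiable.

Unsatisfiable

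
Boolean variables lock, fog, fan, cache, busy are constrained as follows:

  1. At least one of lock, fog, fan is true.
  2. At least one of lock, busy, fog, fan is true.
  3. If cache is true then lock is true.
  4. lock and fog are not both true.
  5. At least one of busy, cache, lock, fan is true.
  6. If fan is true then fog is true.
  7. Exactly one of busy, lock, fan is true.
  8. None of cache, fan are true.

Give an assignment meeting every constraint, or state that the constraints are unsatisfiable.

lock = False, fog = True, fan = False, cache = False, busy = True

  (1) {lock, fog, fan}: 1 true — at least one ✓
  (2) {lock, busy, fog, fan}: 2 true — at least one ✓
  (3) cache=F ⇒ lock: vacuous ✓
  (4) lock=F, fog=T — not both ✓
  (5) {busy, cache, lock, fan}: 1 true — at least one ✓
  (6) fan=F ⇒ fog: vacuous ✓
  (7) {busy, lock, fan}: 1 true — exactly one ✓
  (8) {cache, fan}: 0 true — none ✓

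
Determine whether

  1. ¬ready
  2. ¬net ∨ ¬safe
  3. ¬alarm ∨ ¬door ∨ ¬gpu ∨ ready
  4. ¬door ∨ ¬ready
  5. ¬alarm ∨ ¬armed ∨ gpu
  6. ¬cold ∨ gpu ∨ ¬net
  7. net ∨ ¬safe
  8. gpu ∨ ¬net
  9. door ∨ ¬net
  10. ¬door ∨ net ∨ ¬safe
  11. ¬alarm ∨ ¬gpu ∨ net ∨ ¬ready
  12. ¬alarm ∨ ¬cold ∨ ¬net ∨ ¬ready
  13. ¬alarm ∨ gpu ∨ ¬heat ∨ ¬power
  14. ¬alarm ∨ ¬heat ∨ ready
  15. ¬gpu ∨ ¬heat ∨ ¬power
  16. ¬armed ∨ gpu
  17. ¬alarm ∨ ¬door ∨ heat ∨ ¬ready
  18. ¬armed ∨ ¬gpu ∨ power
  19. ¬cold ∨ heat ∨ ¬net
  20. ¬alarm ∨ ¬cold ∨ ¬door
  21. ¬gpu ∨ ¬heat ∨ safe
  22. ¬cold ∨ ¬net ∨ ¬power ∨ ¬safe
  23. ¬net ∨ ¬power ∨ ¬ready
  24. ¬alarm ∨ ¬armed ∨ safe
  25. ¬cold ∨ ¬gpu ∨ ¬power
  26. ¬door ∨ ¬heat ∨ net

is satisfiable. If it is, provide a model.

Unit clause (¬ready) forces ready = False.
Set heat = False.
Set gpu = False.
  then (gpu ∨ ¬net) forces net = False.
  then (¬armed ∨ gpu) forces armed = False.
  then (net ∨ ¬safe) forces safe = False.
Set alarm = False.
Set door = True.
Set cold = True.
Set power = False.
All clauses satisfied.

heat = False, gpu = False, ready = False, alarm = False, armed = False, door = True, safe = False, cold = True, net = False, power = False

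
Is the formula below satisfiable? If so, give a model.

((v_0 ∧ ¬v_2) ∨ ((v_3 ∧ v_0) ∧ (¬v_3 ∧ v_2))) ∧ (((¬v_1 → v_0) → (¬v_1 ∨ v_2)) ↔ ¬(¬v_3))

v_0 = True, v_1 = True, v_2 = False, v_3 = False

  (v_0 ∧ ¬v_2) ∨ ((v_3 ∧ v_0) ∧ (¬v_3 ∧ v_2)) = True
    v_0 ∧ ¬v_2 = True
      ¬v_2 = True
    (v_3 ∧ v_0) ∧ (¬v_3 ∧ v_2) = False
      v_3 ∧ v_0 = False
      ¬v_3 ∧ v_2 = False
        ¬v_3 = True
  ((¬v_1 → v_0) → (¬v_1 ∨ v_2)) ↔ ¬(¬v_3) = True
    (¬v_1 → v_0) → (¬v_1 ∨ v_2) = False
      ¬v_1 → v_0 = True
        ¬v_1 = False
      ¬v_1 ∨ v_2 = False
        ¬v_1 = False
    ¬(¬v_3) = False
      ¬v_3 = True
Both conjuncts True, so the formula holds.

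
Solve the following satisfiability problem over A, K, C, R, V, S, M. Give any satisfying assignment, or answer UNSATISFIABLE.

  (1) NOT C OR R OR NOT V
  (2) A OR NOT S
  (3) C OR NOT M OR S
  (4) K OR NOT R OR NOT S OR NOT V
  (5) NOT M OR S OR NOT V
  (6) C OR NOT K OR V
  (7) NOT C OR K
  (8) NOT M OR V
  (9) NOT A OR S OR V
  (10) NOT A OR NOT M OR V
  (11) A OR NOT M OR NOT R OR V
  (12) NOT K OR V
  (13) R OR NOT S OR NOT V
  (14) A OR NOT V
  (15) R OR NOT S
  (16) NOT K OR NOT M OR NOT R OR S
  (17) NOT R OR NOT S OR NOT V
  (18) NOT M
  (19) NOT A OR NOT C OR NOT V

A=F; K=F; C=F; R=F; V=F; S=F; M=F

Unit clause (NOT M) forces M = False.
Set A = False.
  then (A OR NOT S) forces S = False.
  then (A OR NOT V) forces V = False.
  then (NOT K OR V) forces K = False.
  then (NOT C OR K) forces C = False.
Set R = False.
All clauses satisfied.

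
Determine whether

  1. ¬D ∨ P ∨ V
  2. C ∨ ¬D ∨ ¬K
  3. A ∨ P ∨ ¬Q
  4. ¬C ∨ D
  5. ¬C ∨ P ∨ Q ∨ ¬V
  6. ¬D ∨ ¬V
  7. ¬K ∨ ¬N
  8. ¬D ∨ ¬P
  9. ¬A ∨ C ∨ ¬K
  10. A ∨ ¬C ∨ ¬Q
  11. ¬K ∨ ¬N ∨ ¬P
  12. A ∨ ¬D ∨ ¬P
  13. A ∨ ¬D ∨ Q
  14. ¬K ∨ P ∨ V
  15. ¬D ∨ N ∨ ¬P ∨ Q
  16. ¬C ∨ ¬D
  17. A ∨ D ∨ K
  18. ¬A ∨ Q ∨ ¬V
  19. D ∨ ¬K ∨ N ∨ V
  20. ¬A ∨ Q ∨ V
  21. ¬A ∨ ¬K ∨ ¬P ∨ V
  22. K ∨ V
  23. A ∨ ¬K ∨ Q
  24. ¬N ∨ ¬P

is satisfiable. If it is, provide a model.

Try C = True:
  (¬C ∨ D) forces D = True.
  clause (¬C ∨ ¬D) is falsified — backtrack.
So C = False.
Set A = True.
  then (¬A ∨ C ∨ ¬K) forces K = False.
  then (K ∨ V) forces V = True.
  then (¬D ∨ ¬V) forces D = False.
  then (¬A ∨ Q ∨ ¬V) forces Q = True.
Set P = False.
Set N = False.
All clauses satisfied.

C = False; A = True; V = True; D = False; Q = True; P = False; N = False; K = False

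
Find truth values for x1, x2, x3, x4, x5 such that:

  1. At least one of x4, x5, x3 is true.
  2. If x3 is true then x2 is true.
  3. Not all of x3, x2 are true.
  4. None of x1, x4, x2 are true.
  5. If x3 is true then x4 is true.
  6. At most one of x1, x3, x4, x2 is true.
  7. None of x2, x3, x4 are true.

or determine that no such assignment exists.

x1: False; x2: False; x3: False; x4: False; x5: True

  (1) {x4, x5, x3}: 1 true — at least one ✓
  (2) x3=F ⇒ x2: vacuous ✓
  (3) {x3, x2}: 0/2 true — not all ✓
  (4) {x1, x4, x2}: 0 true — none ✓
  (5) x3=F ⇒ x4: vacuous ✓
  (6) {x1, x3, x4, x2}: 0 true — at most one ✓
  (7) {x2, x3, x4}: 0 true — none ✓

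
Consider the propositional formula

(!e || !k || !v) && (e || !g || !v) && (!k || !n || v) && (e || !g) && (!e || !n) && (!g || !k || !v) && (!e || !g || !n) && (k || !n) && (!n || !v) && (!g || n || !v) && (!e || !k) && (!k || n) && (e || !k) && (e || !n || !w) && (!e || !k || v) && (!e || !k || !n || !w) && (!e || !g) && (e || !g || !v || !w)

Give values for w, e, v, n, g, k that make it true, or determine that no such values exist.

Set w = True.
Set e = False.
  then (e || !g) forces g = False.
  then (e || !k) forces k = False.
  then (e || !n || !w) forces n = False.
Set v = True.
All clauses satisfied.

w: True; e: False; v: True; n: False; g: False; k: False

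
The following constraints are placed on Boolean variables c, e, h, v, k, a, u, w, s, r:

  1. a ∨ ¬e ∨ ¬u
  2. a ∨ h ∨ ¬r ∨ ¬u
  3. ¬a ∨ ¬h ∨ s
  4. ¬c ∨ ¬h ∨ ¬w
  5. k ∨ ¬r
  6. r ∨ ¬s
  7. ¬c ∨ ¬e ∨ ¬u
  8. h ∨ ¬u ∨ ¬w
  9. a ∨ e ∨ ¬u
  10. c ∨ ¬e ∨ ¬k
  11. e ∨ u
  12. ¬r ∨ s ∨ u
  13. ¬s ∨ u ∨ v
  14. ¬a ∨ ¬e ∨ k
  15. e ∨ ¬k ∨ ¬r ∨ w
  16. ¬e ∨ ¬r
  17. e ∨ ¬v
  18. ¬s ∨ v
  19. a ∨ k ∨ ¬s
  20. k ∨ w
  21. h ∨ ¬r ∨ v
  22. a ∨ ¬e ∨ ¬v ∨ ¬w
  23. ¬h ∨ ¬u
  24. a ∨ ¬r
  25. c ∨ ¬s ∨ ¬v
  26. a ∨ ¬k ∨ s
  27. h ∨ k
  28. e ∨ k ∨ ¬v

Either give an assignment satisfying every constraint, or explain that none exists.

Set c = False.
Set e = False.
  then (e ∨ u) forces u = True.
  then (e ∨ ¬v) forces v = False.
  then (¬s ∨ v) forces s = False.
  then (¬h ∨ ¬u) forces h = False.
  then (h ∨ k) forces k = True.
  then (h ∨ ¬u ∨ ¬w) forces w = False.
  then (a ∨ e ∨ ¬u) forces a = True.
  then (e ∨ ¬k ∨ ¬r ∨ w) forces r = False.
All clauses satisfied.

c: False, e: False, h: False, v: False, k: True, a: True, u: True, w: False, s: False, r: False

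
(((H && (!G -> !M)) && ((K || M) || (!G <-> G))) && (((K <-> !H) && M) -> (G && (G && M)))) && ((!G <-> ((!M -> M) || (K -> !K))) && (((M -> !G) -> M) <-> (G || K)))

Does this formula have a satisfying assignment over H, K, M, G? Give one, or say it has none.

The formula is unsatisfiable.

Case M = True: the formula simplifies to ((H && G) && ((K <-> !H) -> (G && G))) && (!G && (G || K)).
  G = True: the conjunct !G is False.
  G = False: the conjunct G is False.
Case M = False: the formula simplifies to (H && (K || (!G <-> G))) && ((!G <-> (K -> !K)) && !((G || K))).
  G = True: the conjunct !((G || K)) becomes !((True || K)) = False.
  G = False: simplifies to (H && K) && ((K -> !K) && !K).
    K = True: the conjunct K -> !K becomes True -> !True = False.
    K = False: the conjunct K is False.
Both cases fail — unsatisfiable.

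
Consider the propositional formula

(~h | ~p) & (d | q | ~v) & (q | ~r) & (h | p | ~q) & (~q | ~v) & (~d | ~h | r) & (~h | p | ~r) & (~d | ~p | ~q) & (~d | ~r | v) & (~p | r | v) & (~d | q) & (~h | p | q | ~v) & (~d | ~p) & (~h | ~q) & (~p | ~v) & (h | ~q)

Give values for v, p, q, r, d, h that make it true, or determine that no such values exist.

Set v = False.
Set p = False.
Set q = False.
  then (q | ~r) forces r = False.
  then (~d | q) forces d = False.
Set h = False.
All clauses satisfied.

v=F, p=F, q=F, r=F, d=F, h=F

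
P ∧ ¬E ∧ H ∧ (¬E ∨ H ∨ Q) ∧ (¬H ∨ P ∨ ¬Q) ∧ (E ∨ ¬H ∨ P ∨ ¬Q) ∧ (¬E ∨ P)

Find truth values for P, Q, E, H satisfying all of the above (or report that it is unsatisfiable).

Unit clause (P) forces P = True.
Unit clause (¬E) forces E = False.
Unit clause (H) forces H = True.
Set Q = False.
Check each clause:
  (P): P holds.
  (¬E): ¬E holds.
  (H): H holds.
  (¬E ∨ H ∨ Q): ¬E holds.
  (¬H ∨ P ∨ ¬Q): P holds.
  (E ∨ ¬H ∨ P ∨ ¬Q): P holds.
  (¬E ∨ P): ¬E holds.
All clauses satisfied.

P = True, Q = False, E = False, H = True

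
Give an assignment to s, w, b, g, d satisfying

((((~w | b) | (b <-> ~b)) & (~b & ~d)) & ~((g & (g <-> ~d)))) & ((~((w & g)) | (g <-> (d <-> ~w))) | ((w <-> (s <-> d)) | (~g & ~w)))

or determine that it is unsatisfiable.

s = False; w = False; b = False; g = False; d = False

  (((~w | b) | (b <-> ~b)) & (~b & ~d)) & ~((g & (g <-> ~d))) = True
    ((~w | b) | (b <-> ~b)) & (~b & ~d) = True
      (~w | b) | (b <-> ~b) = True
        ~w | b = True
          ~w = True
        b <-> ~b = False
          ~b = True
      ~b & ~d = True
        ~b = True
        ~d = True
    ~((g & (g <-> ~d))) = True
      g & (g <-> ~d) = False
        g <-> ~d = False
          ~d = True
  (~((w & g)) | (g <-> (d <-> ~w))) | ((w <-> (s <-> d)) | (~g & ~w)) = True
    ~((w & g)) | (g <-> (d <-> ~w)) = True
      ~((w & g)) = True
        w & g = False
      g <-> (d <-> ~w) = True
        d <-> ~w = False
          ~w = True
    (w <-> (s <-> d)) | (~g & ~w) = True
      w <-> (s <-> d) = False
        s <-> d = True
      ~g & ~w = True
        ~g = True
        ~w = True
Both conjuncts True, so the formula holds.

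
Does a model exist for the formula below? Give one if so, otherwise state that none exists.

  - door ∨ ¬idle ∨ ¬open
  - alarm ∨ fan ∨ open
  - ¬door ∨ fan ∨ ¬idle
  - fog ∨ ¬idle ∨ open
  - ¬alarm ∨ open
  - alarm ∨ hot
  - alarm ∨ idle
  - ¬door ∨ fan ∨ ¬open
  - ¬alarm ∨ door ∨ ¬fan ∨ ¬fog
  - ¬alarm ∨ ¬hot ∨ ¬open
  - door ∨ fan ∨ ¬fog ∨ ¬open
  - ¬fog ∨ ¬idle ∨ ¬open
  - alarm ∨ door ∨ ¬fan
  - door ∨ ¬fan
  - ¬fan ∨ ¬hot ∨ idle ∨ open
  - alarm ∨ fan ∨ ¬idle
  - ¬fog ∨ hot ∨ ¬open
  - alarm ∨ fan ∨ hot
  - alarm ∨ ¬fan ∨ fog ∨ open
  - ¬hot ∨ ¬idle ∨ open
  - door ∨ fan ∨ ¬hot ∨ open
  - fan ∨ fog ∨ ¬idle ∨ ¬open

door=T, hot=T, fog=F, alarm=F, idle=T, open=T, fan=T

Set door = True.
Set hot = True.
Set fog = False.
Try alarm = True:
  (¬alarm ∨ open) forces open = True.
  clause (¬alarm ∨ ¬hot ∨ ¬open) is falsified — backtrack.
So alarm = False.
  then (alarm ∨ idle) forces idle = True.
  then (alarm ∨ fan ∨ ¬idle) forces fan = True.
  then (alarm ∨ ¬fan ∨ fog ∨ open) forces open = True.
All clauses satisfied.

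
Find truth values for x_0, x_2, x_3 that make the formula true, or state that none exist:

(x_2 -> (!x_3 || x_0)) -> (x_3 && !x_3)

x_0 = False, x_2 = True, x_3 = True

  (x_2 -> (!x_3 || x_0)) -> (x_3 && !x_3) = True
    x_2 -> (!x_3 || x_0) = False
      !x_3 || x_0 = False
        !x_3 = False
    x_3 && !x_3 = False
      !x_3 = False
The formula evaluates to True.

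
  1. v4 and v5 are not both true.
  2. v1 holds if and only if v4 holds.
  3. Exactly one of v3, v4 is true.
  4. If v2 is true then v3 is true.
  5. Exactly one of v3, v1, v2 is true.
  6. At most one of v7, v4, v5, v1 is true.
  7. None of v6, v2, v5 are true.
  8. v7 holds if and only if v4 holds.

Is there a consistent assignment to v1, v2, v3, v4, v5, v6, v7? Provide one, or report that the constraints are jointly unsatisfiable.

v1=F; v2=F; v3=T; v4=F; v5=F; v6=F; v7=F

  (1) v4=F, v5=F — not both ✓
  (2) v1=F, v4=F — same ✓
  (3) {v3, v4}: 1 true — exactly one ✓
  (4) v2=F ⇒ v3: vacuous ✓
  (5) {v3, v1, v2}: 1 true — exactly one ✓
  (6) {v7, v4, v5, v1}: 0 true — at most one ✓
  (7) {v6, v2, v5}: 0 true — none ✓
  (8) v7=F, v4=F — same ✓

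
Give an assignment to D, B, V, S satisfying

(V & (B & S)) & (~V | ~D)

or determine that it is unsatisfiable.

D = False, B = True, V = True, S = True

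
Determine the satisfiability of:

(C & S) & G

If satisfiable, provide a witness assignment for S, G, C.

S=T, G=T, C=T

  C & S = True
Both conjuncts True, so the formula holds.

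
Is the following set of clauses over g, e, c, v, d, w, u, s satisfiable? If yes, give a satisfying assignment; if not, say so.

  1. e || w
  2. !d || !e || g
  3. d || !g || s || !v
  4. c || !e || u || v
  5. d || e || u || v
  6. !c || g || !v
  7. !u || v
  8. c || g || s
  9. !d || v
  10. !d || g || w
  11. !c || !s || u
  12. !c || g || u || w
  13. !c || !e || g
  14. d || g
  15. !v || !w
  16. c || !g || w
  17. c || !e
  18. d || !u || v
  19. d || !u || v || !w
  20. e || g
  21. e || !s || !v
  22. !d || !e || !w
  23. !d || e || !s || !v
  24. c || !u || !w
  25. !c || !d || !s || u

Set g = True.
Set e = True.
  then (c || !e) forces c = True.
Set v = False.
  then (!u || v) forces u = False.
  then (!d || v) forces d = False.
  then (!c || !s || u) forces s = False.
Set w = True.
All clauses satisfied.

g = True; e = True; c = True; v = False; d = False; w = True; u = False; s = False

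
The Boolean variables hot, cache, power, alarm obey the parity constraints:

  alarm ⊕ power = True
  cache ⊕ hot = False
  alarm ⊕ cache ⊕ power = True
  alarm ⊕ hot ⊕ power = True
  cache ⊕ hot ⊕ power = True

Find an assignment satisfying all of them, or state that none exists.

hot = False; cache = False; power = True; alarm = False

alarm ⊕ power = F ⊕ T = True ✓
cache ⊕ hot = F ⊕ F = False ✓
alarm ⊕ cache ⊕ power = F ⊕ F ⊕ T = True ✓
alarm ⊕ hot ⊕ power = F ⊕ F ⊕ T = True ✓
cache ⊕ hot ⊕ power = F ⊕ F ⊕ T = True ✓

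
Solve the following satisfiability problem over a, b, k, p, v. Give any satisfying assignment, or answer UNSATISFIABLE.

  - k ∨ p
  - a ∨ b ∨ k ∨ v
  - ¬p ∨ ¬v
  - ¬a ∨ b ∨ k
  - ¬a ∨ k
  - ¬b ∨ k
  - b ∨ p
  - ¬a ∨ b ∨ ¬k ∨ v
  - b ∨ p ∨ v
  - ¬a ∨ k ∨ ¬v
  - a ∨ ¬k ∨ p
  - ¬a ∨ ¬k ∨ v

Set a = False.
Set b = False.
  then (b ∨ p) forces p = True.
  then (¬p ∨ ¬v) forces v = False.
  then (a ∨ b ∨ k ∨ v) forces k = True.
All clauses satisfied.

a = False, b = False, k = True, p = True, v = False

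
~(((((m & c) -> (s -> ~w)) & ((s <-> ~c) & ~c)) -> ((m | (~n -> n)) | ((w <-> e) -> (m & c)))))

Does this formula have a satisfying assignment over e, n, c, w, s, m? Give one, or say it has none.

e = False, n = False, c = False, w = False, s = True, m = False

  ~(((((m & c) -> (s -> ~w)) & ((s <-> ~c) & ~c)) -> ((m | (~n -> n)) | ((w <-> e) -> (m & c))))) = True
    (((m & c) -> (s -> ~w)) & ((s <-> ~c) & ~c)) -> ((m | (~n -> n)) | ((w <-> e) -> (m & c))) = False
      ((m & c) -> (s -> ~w)) & ((s <-> ~c) & ~c) = True
        (m & c) -> (s -> ~w) = True
          m & c = False
          s -> ~w = True
            ~w = True
        (s <-> ~c) & ~c = True
          s <-> ~c = True
            ~c = True
          ~c = True
      (m | (~n -> n)) | ((w <-> e) -> (m & c)) = False
        m | (~n -> n) = False
          ~n -> n = False
            ~n = True
        (w <-> e) -> (m & c) = False
          w <-> e = True
          m & c = False
The formula evaluates to True.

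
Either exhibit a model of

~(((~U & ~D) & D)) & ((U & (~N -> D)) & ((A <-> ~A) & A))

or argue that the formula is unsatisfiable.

Unsatisfiable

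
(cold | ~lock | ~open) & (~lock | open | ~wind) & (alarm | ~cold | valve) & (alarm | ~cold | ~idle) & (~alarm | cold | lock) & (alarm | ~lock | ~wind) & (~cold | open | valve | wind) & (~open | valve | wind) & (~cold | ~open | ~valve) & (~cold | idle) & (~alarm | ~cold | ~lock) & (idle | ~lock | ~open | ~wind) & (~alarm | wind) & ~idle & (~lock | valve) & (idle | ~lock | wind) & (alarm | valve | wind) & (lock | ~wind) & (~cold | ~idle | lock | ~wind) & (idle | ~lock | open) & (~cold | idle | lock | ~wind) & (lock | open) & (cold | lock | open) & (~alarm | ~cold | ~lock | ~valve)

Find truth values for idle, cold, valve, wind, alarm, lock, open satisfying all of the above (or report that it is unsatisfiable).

Unit clause (~idle) forces idle = False.
In (~cold | idle) only ~cold is left, so cold = False.
Set valve = True.
Try wind = True:
  (lock | ~wind) forces lock = True.
  (cold | ~lock | ~open) forces open = False.
  clause (~lock | open | ~wind) is falsified — backtrack.
So wind = False.
  then (~alarm | wind) forces alarm = False.
  then (idle | ~lock | wind) forces lock = False.
  then (lock | open) forces open = True.
All clauses satisfied.

idle=F; cold=F; valve=T; wind=F; alarm=F; lock=F; open=T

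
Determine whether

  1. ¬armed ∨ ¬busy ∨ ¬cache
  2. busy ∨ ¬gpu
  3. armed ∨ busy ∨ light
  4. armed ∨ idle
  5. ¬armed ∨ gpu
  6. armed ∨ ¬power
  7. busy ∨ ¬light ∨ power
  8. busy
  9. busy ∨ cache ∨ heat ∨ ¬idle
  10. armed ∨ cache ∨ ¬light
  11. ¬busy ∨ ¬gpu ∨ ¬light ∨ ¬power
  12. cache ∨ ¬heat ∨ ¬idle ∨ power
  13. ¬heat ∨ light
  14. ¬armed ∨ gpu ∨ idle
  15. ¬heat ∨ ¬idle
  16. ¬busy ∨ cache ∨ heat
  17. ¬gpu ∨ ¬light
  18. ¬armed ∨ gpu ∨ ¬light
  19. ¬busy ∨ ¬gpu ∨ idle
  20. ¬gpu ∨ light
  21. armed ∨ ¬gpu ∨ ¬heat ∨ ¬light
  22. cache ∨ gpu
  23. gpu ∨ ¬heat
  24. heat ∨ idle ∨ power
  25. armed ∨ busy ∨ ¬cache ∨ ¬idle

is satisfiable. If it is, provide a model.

idle = True, busy = True, light = True, power = False, heat = False, gpu = False, armed = False, cache = True

Unit clause (busy) forces busy = True.
Try idle = False:
  (armed ∨ idle) forces armed = True.
  (¬armed ∨ ¬busy ∨ ¬cache) forces cache = False.
  (¬armed ∨ gpu) forces gpu = True.
  clause (¬busy ∨ ¬gpu ∨ idle) is falsified — backtrack.
So idle = True.
  then (¬heat ∨ ¬idle) forces heat = False.
  then (¬busy ∨ cache ∨ heat) forces cache = True.
  then (¬armed ∨ ¬busy ∨ ¬cache) forces armed = False.
  then (armed ∨ ¬power) forces power = False.
Set light = True.
  then (¬gpu ∨ ¬light) forces gpu = False.
All clauses satisfied.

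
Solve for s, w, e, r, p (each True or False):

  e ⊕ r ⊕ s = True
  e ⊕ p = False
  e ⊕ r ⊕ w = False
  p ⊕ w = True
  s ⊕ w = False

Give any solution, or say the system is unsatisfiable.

Unsatisfiable

Adding constraints 1, 3, 5 mod 2: every variable appears an even number of times on the left, so the left side is 0.
But the right sides sum to 1 (mod 2). 0 ≠ 1 — the system is inconsistent.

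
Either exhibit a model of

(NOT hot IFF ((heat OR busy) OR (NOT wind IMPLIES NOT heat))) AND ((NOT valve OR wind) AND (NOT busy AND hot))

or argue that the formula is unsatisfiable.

Case busy = True: the conjunct NOT busy is False.
Case busy = False: the formula simplifies to (NOT hot IFF (heat OR (NOT wind IMPLIES NOT heat))) AND ((NOT valve OR wind) AND hot).
  hot = True: simplifies to NOT ((heat OR (NOT wind IMPLIES NOT heat))) AND (NOT valve OR wind).
    heat = True: the conjunct NOT ((heat OR (NOT wind IMPLIES NOT heat))) becomes NOT ((True OR wind)) = False.
    heat = False: the conjunct NOT ((heat OR (NOT wind IMPLIES NOT heat))) becomes NOT ((False OR True)) = False.
  hot = False: the conjunct hot is False.
Both cases fail — unsatisfiable.

Unsatisfiable — no assignment works.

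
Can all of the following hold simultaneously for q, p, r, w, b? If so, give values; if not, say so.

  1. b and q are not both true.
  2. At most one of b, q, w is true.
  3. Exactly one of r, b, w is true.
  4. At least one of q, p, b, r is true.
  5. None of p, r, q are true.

q: False, p: False, r: False, w: False, b: True

  (1) b=T, q=F — not both ✓
  (2) {b, q, w}: 1 true — at most one ✓
  (3) {r, b, w}: 1 true — exactly one ✓
  (4) {q, p, b, r}: 1 true — at least one ✓
  (5) {p, r, q}: 0 true — none ✓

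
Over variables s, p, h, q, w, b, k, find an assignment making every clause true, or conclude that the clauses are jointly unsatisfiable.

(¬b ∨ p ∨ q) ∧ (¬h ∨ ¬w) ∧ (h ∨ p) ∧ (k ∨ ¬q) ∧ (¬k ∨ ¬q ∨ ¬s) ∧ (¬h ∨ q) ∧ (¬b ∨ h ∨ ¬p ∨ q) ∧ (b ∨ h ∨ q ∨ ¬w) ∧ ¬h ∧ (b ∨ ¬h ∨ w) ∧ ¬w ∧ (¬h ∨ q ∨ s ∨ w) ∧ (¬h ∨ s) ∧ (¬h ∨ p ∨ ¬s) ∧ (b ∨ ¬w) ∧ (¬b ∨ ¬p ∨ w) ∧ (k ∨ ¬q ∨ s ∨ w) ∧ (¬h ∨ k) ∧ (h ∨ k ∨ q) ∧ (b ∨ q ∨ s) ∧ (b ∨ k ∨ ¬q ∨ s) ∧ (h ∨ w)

UNSATISFIABLE

Case w = True:
  Clause (¬w) is falsified — contradiction.
Case w = False:
  (¬h) forces h = False.
  Clause (h ∨ w) is falsified — contradiction.
Both cases fail, so the formula is unsatisfiable.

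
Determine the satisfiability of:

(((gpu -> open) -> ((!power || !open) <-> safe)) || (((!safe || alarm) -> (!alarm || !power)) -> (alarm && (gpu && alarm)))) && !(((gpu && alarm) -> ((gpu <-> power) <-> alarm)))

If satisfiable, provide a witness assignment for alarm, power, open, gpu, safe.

alarm: True, power: False, open: True, gpu: True, safe: True

  ((gpu -> open) -> ((!power || !open) <-> safe)) || (((!safe || alarm) -> (!alarm || !power)) -> (alarm && (gpu && alarm))) = True
    (gpu -> open) -> ((!power || !open) <-> safe) = True
      gpu -> open = True
      (!power || !open) <-> safe = True
        !power || !open = True
          !power = True
          !open = False
    ((!safe || alarm) -> (!alarm || !power)) -> (alarm && (gpu && alarm)) = True
      (!safe || alarm) -> (!alarm || !power) = True
        !safe || alarm = True
          !safe = False
        !alarm || !power = True
          !alarm = False
          !power = True
      alarm && (gpu && alarm) = True
        gpu && alarm = True
  !(((gpu && alarm) -> ((gpu <-> power) <-> alarm))) = True
    (gpu && alarm) -> ((gpu <-> power) <-> alarm) = False
      gpu && alarm = True
      (gpu <-> power) <-> alarm = False
        gpu <-> power = False
Both conjuncts True, so the formula holds.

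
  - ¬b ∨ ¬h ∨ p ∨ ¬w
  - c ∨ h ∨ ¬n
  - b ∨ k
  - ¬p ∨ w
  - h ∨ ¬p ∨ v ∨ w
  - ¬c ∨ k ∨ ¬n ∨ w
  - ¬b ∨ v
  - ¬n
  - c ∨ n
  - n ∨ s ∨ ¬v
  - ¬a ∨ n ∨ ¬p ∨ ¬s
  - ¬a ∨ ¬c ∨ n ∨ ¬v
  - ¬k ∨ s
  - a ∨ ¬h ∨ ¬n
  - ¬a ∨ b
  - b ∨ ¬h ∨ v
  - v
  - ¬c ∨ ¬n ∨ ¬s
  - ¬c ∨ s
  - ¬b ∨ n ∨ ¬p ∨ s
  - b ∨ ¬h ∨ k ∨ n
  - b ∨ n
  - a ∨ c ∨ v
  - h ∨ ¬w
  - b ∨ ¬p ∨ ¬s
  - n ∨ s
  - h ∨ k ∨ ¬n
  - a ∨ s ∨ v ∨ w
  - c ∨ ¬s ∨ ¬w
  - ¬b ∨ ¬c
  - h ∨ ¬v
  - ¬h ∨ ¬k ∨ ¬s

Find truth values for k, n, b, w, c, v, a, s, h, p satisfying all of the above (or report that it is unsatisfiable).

Case n = True:
  Clause (¬n) is falsified — contradiction.
Case n = False:
  (c ∨ n) forces c = True.
  (v) forces v = True.
  (n ∨ s ∨ ¬v) forces s = True.
  (¬a ∨ ¬c ∨ n ∨ ¬v) forces a = False.
  (b ∨ n) forces b = True.
  Clause (¬b ∨ ¬c) is falsified — contradiction.
Both cases fail, so the formula is unsatisfiable.

The formula is unsatisfiable.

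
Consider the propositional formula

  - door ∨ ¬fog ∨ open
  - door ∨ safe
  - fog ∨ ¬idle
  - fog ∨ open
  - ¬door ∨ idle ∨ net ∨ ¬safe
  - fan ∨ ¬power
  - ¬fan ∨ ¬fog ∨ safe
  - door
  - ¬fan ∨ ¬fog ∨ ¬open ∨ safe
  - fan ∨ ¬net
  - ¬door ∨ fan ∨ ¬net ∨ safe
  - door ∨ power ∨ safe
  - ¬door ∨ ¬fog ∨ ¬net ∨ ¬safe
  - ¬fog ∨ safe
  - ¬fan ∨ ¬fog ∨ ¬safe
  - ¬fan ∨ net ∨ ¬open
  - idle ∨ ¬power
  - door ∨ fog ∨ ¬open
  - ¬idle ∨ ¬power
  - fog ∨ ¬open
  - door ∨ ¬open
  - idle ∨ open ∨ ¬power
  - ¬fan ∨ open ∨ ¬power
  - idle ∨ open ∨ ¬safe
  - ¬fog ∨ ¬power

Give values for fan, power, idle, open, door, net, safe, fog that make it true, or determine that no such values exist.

fan=F; power=F; idle=T; open=F; door=T; net=F; safe=T; fog=T

Unit clause (door) forces door = True.
Set fan = False.
  then (fan ∨ ¬power) forces power = False.
  then (fan ∨ ¬net) forces net = False.
Try idle = False:
  (¬door ∨ idle ∨ net ∨ ¬safe) forces safe = False.
  (¬fog ∨ safe) forces fog = False.
  (fog ∨ open) forces open = True.
  clause (fog ∨ ¬open) is falsified — backtrack.
So idle = True.
  then (fog ∨ ¬idle) forces fog = True.
  then (¬fog ∨ safe) forces safe = True.
Set open = False.
All clauses satisfied.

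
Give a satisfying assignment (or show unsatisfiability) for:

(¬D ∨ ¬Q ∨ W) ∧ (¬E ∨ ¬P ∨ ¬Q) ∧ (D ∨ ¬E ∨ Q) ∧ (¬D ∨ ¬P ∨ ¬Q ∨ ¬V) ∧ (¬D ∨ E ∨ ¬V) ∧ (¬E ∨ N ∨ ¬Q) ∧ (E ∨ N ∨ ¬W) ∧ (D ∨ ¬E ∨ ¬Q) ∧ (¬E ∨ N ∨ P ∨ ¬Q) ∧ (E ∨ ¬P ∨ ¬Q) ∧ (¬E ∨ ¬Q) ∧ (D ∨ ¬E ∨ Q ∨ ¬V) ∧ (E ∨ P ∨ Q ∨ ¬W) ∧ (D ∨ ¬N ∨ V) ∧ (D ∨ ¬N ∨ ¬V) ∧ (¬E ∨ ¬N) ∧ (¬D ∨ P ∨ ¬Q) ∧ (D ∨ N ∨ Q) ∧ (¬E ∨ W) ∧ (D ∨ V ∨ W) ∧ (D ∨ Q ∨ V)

P = False; D = True; E = True; W = True; Q = False; N = False; V = True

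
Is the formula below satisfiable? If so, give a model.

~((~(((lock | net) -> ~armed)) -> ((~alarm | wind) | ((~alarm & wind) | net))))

wind=F; net=F; lock=T; armed=T; alarm=T

  ~((~(((lock | net) -> ~armed)) -> ((~alarm | wind) | ((~alarm & wind) | net)))) = True
    ~(((lock | net) -> ~armed)) -> ((~alarm | wind) | ((~alarm & wind) | net)) = False
      ~(((lock | net) -> ~armed)) = True
        (lock | net) -> ~armed = False
          lock | net = True
          ~armed = False
      (~alarm | wind) | ((~alarm & wind) | net) = False
        ~alarm | wind = False
          ~alarm = False
        (~alarm & wind) | net = False
          ~alarm & wind = False
            ~alarm = False
The formula evaluates to True.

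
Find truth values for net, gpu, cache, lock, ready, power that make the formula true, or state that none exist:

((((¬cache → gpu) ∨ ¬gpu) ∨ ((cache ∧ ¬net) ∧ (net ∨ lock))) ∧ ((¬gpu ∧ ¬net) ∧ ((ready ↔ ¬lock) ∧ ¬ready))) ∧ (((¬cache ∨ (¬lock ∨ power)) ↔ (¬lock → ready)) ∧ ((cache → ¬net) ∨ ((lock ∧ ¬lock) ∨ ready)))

net=F, gpu=F, cache=T, lock=T, ready=F, power=T

  (((¬cache → gpu) ∨ ¬gpu) ∨ ((cache ∧ ¬net) ∧ (net ∨ lock))) ∧ ((¬gpu ∧ ¬net) ∧ ((ready ↔ ¬lock) ∧ ¬ready)) = True
    ((¬cache → gpu) ∨ ¬gpu) ∨ ((cache ∧ ¬net) ∧ (net ∨ lock)) = True
      (¬cache → gpu) ∨ ¬gpu = True
        ¬cache → gpu = True
          ¬cache = False
        ¬gpu = True
      (cache ∧ ¬net) ∧ (net ∨ lock) = True
        cache ∧ ¬net = True
          ¬net = True
        net ∨ lock = True
    (¬gpu ∧ ¬net) ∧ ((ready ↔ ¬lock) ∧ ¬ready) = True
      ¬gpu ∧ ¬net = True
        ¬gpu = True
        ¬net = True
      (ready ↔ ¬lock) ∧ ¬ready = True
        ready ↔ ¬lock = True
          ¬lock = False
        ¬ready = True
  ((¬cache ∨ (¬lock ∨ power)) ↔ (¬lock → ready)) ∧ ((cache → ¬net) ∨ ((lock ∧ ¬lock) ∨ ready)) = True
    (¬cache ∨ (¬lock ∨ power)) ↔ (¬lock → ready) = True
      ¬cache ∨ (¬lock ∨ power) = True
        ¬cache = False
        ¬lock ∨ power = True
          ¬lock = False
      ¬lock → ready = True
        ¬lock = False
    (cache → ¬net) ∨ ((lock ∧ ¬lock) ∨ ready) = True
      cache → ¬net = True
        ¬net = True
      (lock ∧ ¬lock) ∨ ready = False
        lock ∧ ¬lock = False
          ¬lock = False
Both conjuncts True, so the formula holds.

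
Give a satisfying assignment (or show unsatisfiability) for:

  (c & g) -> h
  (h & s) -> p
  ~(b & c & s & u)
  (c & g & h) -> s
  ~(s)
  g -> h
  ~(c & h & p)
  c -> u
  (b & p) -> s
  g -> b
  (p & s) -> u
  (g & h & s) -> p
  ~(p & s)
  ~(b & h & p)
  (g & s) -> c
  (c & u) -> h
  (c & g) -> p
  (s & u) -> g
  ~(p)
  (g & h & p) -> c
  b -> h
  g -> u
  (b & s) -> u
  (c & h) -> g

c: False, g: False, b: False, u: True, s: False, p: False, h: False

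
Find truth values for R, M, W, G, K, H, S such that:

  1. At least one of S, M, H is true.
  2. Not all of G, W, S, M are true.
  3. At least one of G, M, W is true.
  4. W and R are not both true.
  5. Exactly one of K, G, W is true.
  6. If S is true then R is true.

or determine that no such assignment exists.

R=F, M=T, W=F, G=T, K=F, H=F, S=F

  (1) {S, M, H}: 1 true — at least one ✓
  (2) {G, W, S, M}: 2/4 true — not all ✓
  (3) {G, M, W}: 2 true — at least one ✓
  (4) W=F, R=F — not both ✓
  (5) {K, G, W}: 1 true — exactly one ✓
  (6) S=F ⇒ R: vacuous ✓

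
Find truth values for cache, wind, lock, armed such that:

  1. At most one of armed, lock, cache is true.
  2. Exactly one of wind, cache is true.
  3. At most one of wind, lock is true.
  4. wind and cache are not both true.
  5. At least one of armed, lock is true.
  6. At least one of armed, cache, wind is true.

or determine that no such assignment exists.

cache: False, wind: True, lock: False, armed: True

  (1) {armed, lock, cache}: 1 true — at most one ✓
  (2) {wind, cache}: 1 true — exactly one ✓
  (3) {wind, lock}: 1 true — at most one ✓
  (4) wind=T, cache=F — not both ✓
  (5) {armed, lock}: 1 true — at least one ✓
  (6) {armed, cache, wind}: 2 true — at least one ✓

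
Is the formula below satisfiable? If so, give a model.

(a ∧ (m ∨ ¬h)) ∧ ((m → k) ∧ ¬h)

h=F; m=T; k=T; a=T

  a ∧ (m ∨ ¬h) = True
    m ∨ ¬h = True
      ¬h = True
  (m → k) ∧ ¬h = True
    m → k = True
    ¬h = True
Both conjuncts True, so the formula holds.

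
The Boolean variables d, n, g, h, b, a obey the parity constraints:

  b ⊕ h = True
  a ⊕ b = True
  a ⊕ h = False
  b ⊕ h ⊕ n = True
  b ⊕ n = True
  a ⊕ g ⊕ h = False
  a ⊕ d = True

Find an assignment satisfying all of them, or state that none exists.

d = True, n = False, g = False, h = False, b = True, a = False

b ⊕ h = T ⊕ F = True ✓
a ⊕ b = F ⊕ T = True ✓
a ⊕ h = F ⊕ F = False ✓
b ⊕ h ⊕ n = T ⊕ F ⊕ F = True ✓
b ⊕ n = T ⊕ F = True ✓
a ⊕ g ⊕ h = F ⊕ F ⊕ F = False ✓
a ⊕ d = F ⊕ T = True ✓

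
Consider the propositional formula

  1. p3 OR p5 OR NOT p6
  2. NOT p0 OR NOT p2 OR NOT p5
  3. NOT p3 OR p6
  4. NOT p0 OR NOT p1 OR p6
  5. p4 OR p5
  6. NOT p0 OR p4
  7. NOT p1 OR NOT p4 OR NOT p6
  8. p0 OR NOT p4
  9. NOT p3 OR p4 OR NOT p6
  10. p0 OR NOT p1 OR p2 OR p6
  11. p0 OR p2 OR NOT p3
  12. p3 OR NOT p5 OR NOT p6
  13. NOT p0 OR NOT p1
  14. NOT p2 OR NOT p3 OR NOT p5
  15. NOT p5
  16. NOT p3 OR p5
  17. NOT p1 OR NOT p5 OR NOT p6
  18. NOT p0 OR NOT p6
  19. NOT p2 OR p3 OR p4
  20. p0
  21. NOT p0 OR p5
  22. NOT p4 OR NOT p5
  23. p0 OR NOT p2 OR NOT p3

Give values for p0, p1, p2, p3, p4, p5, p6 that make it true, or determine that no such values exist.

Case p5 = True:
  Clause (NOT p5) is falsified — contradiction.
Case p5 = False:
  (p4 OR p5) forces p4 = True.
  (p0 OR NOT p4) forces p0 = True.
  Clause (NOT p0 OR p5) is falsified — contradiction.
Both cases fail, so the formula is unsatisfiable.

Unsatisfiable — no assignment works.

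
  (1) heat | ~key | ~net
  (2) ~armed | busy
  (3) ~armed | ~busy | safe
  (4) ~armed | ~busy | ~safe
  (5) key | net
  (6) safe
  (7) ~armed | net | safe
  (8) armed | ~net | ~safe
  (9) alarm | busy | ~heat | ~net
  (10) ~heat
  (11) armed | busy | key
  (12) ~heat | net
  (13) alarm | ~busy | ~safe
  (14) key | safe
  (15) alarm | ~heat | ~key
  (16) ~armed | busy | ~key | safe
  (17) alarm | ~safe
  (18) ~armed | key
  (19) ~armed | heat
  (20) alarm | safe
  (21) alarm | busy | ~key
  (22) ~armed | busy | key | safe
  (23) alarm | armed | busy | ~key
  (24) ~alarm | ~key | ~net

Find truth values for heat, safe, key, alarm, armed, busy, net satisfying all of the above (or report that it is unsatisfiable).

heat: False, safe: True, key: True, alarm: True, armed: False, busy: False, net: False

Unit clause (safe) forces safe = True.
Unit clause (~heat) forces heat = False.
In (alarm | ~safe) only alarm is left, so alarm = True.
In (~armed | heat) only ~armed is left, so armed = False.
In (armed | ~net | ~safe) only ~net is left, so net = False.
In (key | net) only key is left, so key = True.
Set busy = False.
All clauses satisfied.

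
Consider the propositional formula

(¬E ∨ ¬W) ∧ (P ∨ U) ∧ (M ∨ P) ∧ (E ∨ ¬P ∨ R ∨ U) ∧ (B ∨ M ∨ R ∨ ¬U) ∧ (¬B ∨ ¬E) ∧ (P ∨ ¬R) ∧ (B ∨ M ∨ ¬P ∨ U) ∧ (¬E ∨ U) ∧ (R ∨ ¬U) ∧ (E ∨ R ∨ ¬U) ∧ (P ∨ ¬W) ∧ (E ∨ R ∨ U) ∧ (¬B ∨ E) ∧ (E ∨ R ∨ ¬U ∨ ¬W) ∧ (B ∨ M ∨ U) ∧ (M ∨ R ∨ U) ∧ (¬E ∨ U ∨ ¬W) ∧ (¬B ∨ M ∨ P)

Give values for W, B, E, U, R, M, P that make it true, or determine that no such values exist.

W: True, B: False, E: False, U: True, R: True, M: False, P: True

Set W = True.
  then (¬E ∨ ¬W) forces E = False.
  then (P ∨ ¬W) forces P = True.
  then (¬B ∨ E) forces B = False.
Set U = True.
  then (R ∨ ¬U) forces R = True.
Set M = False.
All clauses satisfied.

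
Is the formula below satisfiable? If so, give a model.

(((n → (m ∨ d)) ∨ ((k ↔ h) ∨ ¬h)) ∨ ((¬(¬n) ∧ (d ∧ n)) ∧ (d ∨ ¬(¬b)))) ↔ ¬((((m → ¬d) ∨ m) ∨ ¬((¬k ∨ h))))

h = True, k = False, b = True, n = True, d = False, m = False

  (((n → (m ∨ d)) ∨ ((k ↔ h) ∨ ¬h)) ∨ ((¬(¬n) ∧ (d ∧ n)) ∧ (d ∨ ¬(¬b)))) ↔ ¬((((m → ¬d) ∨ m) ∨ ¬((¬k ∨ h)))) = True
    ((n → (m ∨ d)) ∨ ((k ↔ h) ∨ ¬h)) ∨ ((¬(¬n) ∧ (d ∧ n)) ∧ (d ∨ ¬(¬b))) = False
      (n → (m ∨ d)) ∨ ((k ↔ h) ∨ ¬h) = False
        n → (m ∨ d) = False
          m ∨ d = False
        (k ↔ h) ∨ ¬h = False
          k ↔ h = False
          ¬h = False
      (¬(¬n) ∧ (d ∧ n)) ∧ (d ∨ ¬(¬b)) = False
        ¬(¬n) ∧ (d ∧ n) = False
          ¬(¬n) = True
            ¬n = False
          d ∧ n = False
        d ∨ ¬(¬b) = True
          ¬(¬b) = True
            ¬b = False
    ¬((((m → ¬d) ∨ m) ∨ ¬((¬k ∨ h)))) = False
      ((m → ¬d) ∨ m) ∨ ¬((¬k ∨ h)) = True
        (m → ¬d) ∨ m = True
          m → ¬d = True
            ¬d = True
        ¬((¬k ∨ h)) = False
          ¬k ∨ h = True
            ¬k = True
The formula evaluates to True.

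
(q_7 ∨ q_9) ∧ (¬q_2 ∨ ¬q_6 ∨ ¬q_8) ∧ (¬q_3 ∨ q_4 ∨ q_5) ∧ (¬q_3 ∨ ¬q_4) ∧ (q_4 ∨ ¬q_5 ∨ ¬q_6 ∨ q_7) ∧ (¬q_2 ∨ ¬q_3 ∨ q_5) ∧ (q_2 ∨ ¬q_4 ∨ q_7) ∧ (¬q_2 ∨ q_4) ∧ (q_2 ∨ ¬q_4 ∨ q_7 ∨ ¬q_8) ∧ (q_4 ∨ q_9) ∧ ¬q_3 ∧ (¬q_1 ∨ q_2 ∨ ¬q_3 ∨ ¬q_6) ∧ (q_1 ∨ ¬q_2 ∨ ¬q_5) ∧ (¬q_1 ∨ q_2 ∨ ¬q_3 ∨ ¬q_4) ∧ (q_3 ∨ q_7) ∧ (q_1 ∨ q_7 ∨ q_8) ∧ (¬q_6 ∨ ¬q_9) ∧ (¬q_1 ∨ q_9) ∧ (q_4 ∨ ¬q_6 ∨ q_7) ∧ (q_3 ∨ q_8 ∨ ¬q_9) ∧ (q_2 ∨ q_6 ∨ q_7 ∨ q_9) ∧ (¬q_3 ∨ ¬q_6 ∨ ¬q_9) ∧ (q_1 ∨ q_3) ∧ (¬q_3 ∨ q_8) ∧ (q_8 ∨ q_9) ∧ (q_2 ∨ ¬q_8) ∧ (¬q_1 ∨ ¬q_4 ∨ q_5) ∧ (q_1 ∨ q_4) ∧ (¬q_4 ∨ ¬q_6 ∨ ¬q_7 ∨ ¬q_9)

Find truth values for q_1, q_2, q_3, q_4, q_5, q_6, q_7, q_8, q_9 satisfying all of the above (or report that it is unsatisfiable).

q_1: True, q_2: True, q_3: False, q_4: True, q_5: True, q_6: False, q_7: True, q_8: True, q_9: True

Unit clause (¬q_3) forces q_3 = False.
In (q_3 ∨ q_7) only q_7 is left, so q_7 = True.
In (q_1 ∨ q_3) only q_1 is left, so q_1 = True.
In (¬q_1 ∨ q_9) only q_9 is left, so q_9 = True.
In (q_3 ∨ q_8 ∨ ¬q_9) only q_8 is left, so q_8 = True.
In (q_2 ∨ ¬q_8) only q_2 is left, so q_2 = True.
In (¬q_2 ∨ ¬q_6 ∨ ¬q_8) only ¬q_6 is left, so q_6 = False.
In (¬q_2 ∨ q_4) only q_4 is left, so q_4 = True.
In (¬q_1 ∨ ¬q_4 ∨ q_5) only q_5 is left, so q_5 = True.
All clauses satisfied.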